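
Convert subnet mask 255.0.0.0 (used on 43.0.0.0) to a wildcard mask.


Subnet mask: 255.0.0.0
Wildcard = 255.255.255.255 - subnet mask
255 - 255 = 0
255 - 0 = 255
255 - 0 = 255
255 - 0 = 255
Wildcard: 0.255.255.255


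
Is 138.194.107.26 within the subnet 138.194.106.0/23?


Subnet network: 138.194.106.0
Test IP AND mask: 138.194.106.0
Yes, 138.194.107.26 is in 138.194.106.0/23


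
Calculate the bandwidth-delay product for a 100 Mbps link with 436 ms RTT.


BDP = bandwidth * RTT
= 100 Mbps * 436 ms
= 100 * 1e6 * 436 / 1000 bits
= 43600000 bits
= 5450000 bytes
= 5322.2656 KB
BDP = 43600000 bits (5450000 bytes)


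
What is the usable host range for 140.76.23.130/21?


Network: 140.76.16.0
Broadcast: 140.76.23.255
First usable = network + 1
Last usable = broadcast - 1
Range: 140.76.16.1 to 140.76.23.254


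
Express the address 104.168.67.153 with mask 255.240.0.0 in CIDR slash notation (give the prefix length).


Binary: 11111111.11110000.00000000.00000000
Count leading 1s
Prefix: /12


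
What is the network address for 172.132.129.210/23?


IP:   10101100.10000100.10000001.11010010
Mask: 11111111.11111111.11111110.00000000
AND operation:
Net:  10101100.10000100.10000000.00000000
Network: 172.132.128.0/23


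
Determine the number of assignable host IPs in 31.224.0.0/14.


Host bits = 32 - 14 = 18
Total addresses = 2^18 = 262144
Usable = total - 2 (network and broadcast)
Usable hosts: 262142


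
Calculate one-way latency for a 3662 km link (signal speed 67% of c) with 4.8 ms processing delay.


Speed = 0.67 * 3e5 km/s = 201000 km/s
Propagation delay = 3662 / 201000 = 0.0182 s = 18.2189 ms
Processing delay = 4.8 ms
Total one-way latency = 23.0189 ms


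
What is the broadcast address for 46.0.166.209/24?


Network: 46.0.166.0/24
Host bits = 8
Set all host bits to 1:
Broadcast: 46.0.166.255


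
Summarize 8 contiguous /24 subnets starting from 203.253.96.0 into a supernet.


Original prefix: /24
Number of subnets: 8 = 2^3
New prefix = 24 - 3 = 21
Supernet: 203.253.96.0/21


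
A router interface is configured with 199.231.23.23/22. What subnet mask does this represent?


/22 means 22 network bits, 10 host bits
Binary: 11111111111111111111110000000000
Mask: 255.255.252.0


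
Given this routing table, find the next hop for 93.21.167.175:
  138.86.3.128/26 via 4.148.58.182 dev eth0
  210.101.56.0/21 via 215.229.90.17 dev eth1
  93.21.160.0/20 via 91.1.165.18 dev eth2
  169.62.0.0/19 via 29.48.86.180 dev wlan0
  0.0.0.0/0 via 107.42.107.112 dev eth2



Longest prefix match for 93.21.167.175:
  /26 138.86.3.128: no
  /21 210.101.56.0: no
  /20 93.21.160.0: MATCH
  /19 169.62.0.0: no
  /0 0.0.0.0: MATCH
Selected: next-hop 91.1.165.18 via eth2 (matched /20)


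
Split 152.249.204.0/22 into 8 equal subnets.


New prefix = 22 + 3 = 25
Each subnet has 128 addresses
  152.249.204.0/25
  152.249.204.128/25
  152.249.205.0/25
  152.249.205.128/25
  152.249.206.0/25
  152.249.206.128/25
  152.249.207.0/25
  152.249.207.128/25
Subnets: 152.249.204.0/25, 152.249.204.128/25, 152.249.205.0/25, 152.249.205.128/25, 152.249.206.0/25, 152.249.206.128/25, 152.249.207.0/25, 152.249.207.128/25


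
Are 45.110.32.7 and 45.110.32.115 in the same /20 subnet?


Mask: 255.255.240.0
45.110.32.7 AND mask = 45.110.32.0
45.110.32.115 AND mask = 45.110.32.0
Yes, same subnet (45.110.32.0)


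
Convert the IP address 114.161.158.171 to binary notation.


114 = 01110010
161 = 10100001
158 = 10011110
171 = 10101011
Binary: 01110010.10100001.10011110.10101011


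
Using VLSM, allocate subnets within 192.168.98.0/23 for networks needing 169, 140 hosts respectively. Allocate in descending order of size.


169 hosts -> /24 (254 usable): 192.168.98.0/24
140 hosts -> /24 (254 usable): 192.168.99.0/24
Allocation: 192.168.98.0/24 (169 hosts, 254 usable); 192.168.99.0/24 (140 hosts, 254 usable)


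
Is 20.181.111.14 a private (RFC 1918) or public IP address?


RFC 1918 private ranges:
  10.0.0.0/8 (10.0.0.0 - 10.255.255.255)
  172.16.0.0/12 (172.16.0.0 - 172.31.255.255)
  192.168.0.0/16 (192.168.0.0 - 192.168.255.255)
Public (not in any RFC 1918 range)


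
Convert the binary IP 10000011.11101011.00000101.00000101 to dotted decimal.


10000011 = 131
11101011 = 235
00000101 = 5
00000101 = 5
IP: 131.235.5.5


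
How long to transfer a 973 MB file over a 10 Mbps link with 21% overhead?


Effective throughput = 10 * (1 - 21/100) = 7.9 Mbps
File size in Mb = 973 * 8 = 7784 Mb
Time = 7784 / 7.9
Time = 985.3165 seconds


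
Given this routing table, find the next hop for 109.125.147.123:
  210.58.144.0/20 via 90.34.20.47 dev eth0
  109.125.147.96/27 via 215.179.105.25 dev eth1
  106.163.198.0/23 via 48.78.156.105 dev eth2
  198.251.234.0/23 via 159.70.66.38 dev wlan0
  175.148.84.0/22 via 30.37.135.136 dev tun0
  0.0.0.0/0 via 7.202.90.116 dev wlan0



Longest prefix match for 109.125.147.123:
  /20 210.58.144.0: no
  /27 109.125.147.96: MATCH
  /23 106.163.198.0: no
  /23 198.251.234.0: no
  /22 175.148.84.0: no
  /0 0.0.0.0: MATCH
Selected: next-hop 215.179.105.25 via eth1 (matched /27)


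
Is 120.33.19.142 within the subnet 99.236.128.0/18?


Subnet network: 99.236.128.0
Test IP AND mask: 120.33.0.0
No, 120.33.19.142 is not in 99.236.128.0/18


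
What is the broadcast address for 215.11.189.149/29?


Network: 215.11.189.144/29
Host bits = 3
Set all host bits to 1:
Broadcast: 215.11.189.151


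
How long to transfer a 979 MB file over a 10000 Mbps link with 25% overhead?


Effective throughput = 10000 * (1 - 25/100) = 7500 Mbps
File size in Mb = 979 * 8 = 7832 Mb
Time = 7832 / 7500
Time = 1.0443 seconds


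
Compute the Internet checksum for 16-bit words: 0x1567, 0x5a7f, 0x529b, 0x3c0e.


Sum all words (with carry folding):
+ 0x1567 = 0x1567
+ 0x5a7f = 0x6fe6
+ 0x529b = 0xc281
+ 0x3c0e = 0xfe8f
One's complement: ~0xfe8f
Checksum = 0x0170


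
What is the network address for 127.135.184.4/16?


IP:   01111111.10000111.10111000.00000100
Mask: 11111111.11111111.00000000.00000000
AND operation:
Net:  01111111.10000111.00000000.00000000
Network: 127.135.0.0/16


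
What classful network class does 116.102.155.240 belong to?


First octet: 116
Binary: 01110100
0xxxxxxx -> Class A (1-126)
Class A, default mask 255.0.0.0 (/8)


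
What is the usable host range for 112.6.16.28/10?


Network: 112.0.0.0
Broadcast: 112.63.255.255
First usable = network + 1
Last usable = broadcast - 1
Range: 112.0.0.1 to 112.63.255.254


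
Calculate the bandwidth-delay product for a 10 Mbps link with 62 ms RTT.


BDP = bandwidth * RTT
= 10 Mbps * 62 ms
= 10 * 1e6 * 62 / 1000 bits
= 620000 bits
= 77500 bytes
= 75.6836 KB
BDP = 620000 bits (77500 bytes)


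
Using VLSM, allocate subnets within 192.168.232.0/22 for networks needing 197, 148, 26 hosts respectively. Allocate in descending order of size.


197 hosts -> /24 (254 usable): 192.168.232.0/24
148 hosts -> /24 (254 usable): 192.168.233.0/24
26 hosts -> /27 (30 usable): 192.168.234.0/27
Allocation: 192.168.232.0/24 (197 hosts, 254 usable); 192.168.233.0/24 (148 hosts, 254 usable); 192.168.234.0/27 (26 hosts, 30 usable)


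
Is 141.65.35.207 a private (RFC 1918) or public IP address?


RFC 1918 private ranges:
  10.0.0.0/8 (10.0.0.0 - 10.255.255.255)
  172.16.0.0/12 (172.16.0.0 - 172.31.255.255)
  192.168.0.0/16 (192.168.0.0 - 192.168.255.255)
Public (not in any RFC 1918 range)


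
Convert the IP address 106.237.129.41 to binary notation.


106 = 01101010
237 = 11101101
129 = 10000001
41 = 00101001
Binary: 01101010.11101101.10000001.00101001


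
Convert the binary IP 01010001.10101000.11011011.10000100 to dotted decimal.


01010001 = 81
10101000 = 168
11011011 = 219
10000100 = 132
IP: 81.168.219.132


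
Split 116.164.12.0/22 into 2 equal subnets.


New prefix = 22 + 1 = 23
Each subnet has 512 addresses
  116.164.12.0/23
  116.164.14.0/23
Subnets: 116.164.12.0/23, 116.164.14.0/23


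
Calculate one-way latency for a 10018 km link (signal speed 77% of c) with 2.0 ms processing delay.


Speed = 0.77 * 3e5 km/s = 231000 km/s
Propagation delay = 10018 / 231000 = 0.0434 s = 43.368 ms
Processing delay = 2.0 ms
Total one-way latency = 45.368 ms


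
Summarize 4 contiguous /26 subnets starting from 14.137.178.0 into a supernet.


Original prefix: /26
Number of subnets: 4 = 2^2
New prefix = 26 - 2 = 24
Supernet: 14.137.178.0/24


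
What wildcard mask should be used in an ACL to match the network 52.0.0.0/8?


Subnet mask: 255.0.0.0
Wildcard = 255.255.255.255 - subnet mask
255 - 255 = 0
255 - 0 = 255
255 - 0 = 255
255 - 0 = 255
Wildcard: 0.255.255.255


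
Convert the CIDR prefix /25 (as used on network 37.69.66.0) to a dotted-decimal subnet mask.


/25 means 25 network bits, 7 host bits
Binary: 11111111111111111111111110000000
Mask: 255.255.255.128


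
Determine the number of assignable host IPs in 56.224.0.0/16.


Host bits = 32 - 16 = 16
Total addresses = 2^16 = 65536
Usable = total - 2 (network and broadcast)
Usable hosts: 65534


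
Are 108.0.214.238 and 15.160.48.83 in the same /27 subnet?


Mask: 255.255.255.224
108.0.214.238 AND mask = 108.0.214.224
15.160.48.83 AND mask = 15.160.48.64
No, different subnets (108.0.214.224 vs 15.160.48.64)


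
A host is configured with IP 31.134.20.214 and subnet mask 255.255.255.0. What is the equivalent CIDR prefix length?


Binary: 11111111.11111111.11111111.00000000
Count leading 1s
Prefix: /24


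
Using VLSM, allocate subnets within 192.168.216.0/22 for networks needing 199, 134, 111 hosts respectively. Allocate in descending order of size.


199 hosts -> /24 (254 usable): 192.168.216.0/24
134 hosts -> /24 (254 usable): 192.168.217.0/24
111 hosts -> /25 (126 usable): 192.168.218.0/25
Allocation: 192.168.216.0/24 (199 hosts, 254 usable); 192.168.217.0/24 (134 hosts, 254 usable); 192.168.218.0/25 (111 hosts, 126 usable)


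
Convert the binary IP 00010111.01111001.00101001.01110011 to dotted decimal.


00010111 = 23
01111001 = 121
00101001 = 41
01110011 = 115
IP: 23.121.41.115


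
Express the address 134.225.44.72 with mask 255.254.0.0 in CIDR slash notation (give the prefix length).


Binary: 11111111.11111110.00000000.00000000
Count leading 1s
Prefix: /15


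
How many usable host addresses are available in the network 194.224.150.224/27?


Host bits = 32 - 27 = 5
Total addresses = 2^5 = 32
Usable = total - 2 (network and broadcast)
Usable hosts: 30


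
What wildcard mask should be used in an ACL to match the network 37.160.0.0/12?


Subnet mask: 255.240.0.0
Wildcard = 255.255.255.255 - subnet mask
255 - 255 = 0
255 - 240 = 15
255 - 0 = 255
255 - 0 = 255
Wildcard: 0.15.255.255


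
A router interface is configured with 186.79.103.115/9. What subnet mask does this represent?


/9 means 9 network bits, 23 host bits
Binary: 11111111100000000000000000000000
Mask: 255.128.0.0


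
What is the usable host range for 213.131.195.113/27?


Network: 213.131.195.96
Broadcast: 213.131.195.127
First usable = network + 1
Last usable = broadcast - 1
Range: 213.131.195.97 to 213.131.195.126


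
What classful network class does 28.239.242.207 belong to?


First octet: 28
Binary: 00011100
0xxxxxxx -> Class A (1-126)
Class A, default mask 255.0.0.0 (/8)


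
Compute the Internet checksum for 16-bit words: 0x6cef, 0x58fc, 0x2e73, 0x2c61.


Sum all words (with carry folding):
+ 0x6cef = 0x6cef
+ 0x58fc = 0xc5eb
+ 0x2e73 = 0xf45e
+ 0x2c61 = 0x20c0
One's complement: ~0x20c0
Checksum = 0xdf3f


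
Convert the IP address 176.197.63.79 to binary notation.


176 = 10110000
197 = 11000101
63 = 00111111
79 = 01001111
Binary: 10110000.11000101.00111111.01001111


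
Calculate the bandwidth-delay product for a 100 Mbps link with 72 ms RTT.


BDP = bandwidth * RTT
= 100 Mbps * 72 ms
= 100 * 1e6 * 72 / 1000 bits
= 7200000 bits
= 900000 bytes
= 878.9062 KB
BDP = 7200000 bits (900000 bytes)


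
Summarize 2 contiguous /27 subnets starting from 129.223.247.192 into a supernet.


Original prefix: /27
Number of subnets: 2 = 2^1
New prefix = 27 - 1 = 26
Supernet: 129.223.247.192/26


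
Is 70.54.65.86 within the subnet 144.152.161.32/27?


Subnet network: 144.152.161.32
Test IP AND mask: 70.54.65.64
No, 70.54.65.86 is not in 144.152.161.32/27


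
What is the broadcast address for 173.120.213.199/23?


Network: 173.120.212.0/23
Host bits = 9
Set all host bits to 1:
Broadcast: 173.120.213.255


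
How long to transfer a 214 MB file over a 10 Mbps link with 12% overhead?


Effective throughput = 10 * (1 - 12/100) = 8.8 Mbps
File size in Mb = 214 * 8 = 1712 Mb
Time = 1712 / 8.8
Time = 194.5455 seconds


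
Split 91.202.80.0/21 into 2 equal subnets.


New prefix = 21 + 1 = 22
Each subnet has 1024 addresses
  91.202.80.0/22
  91.202.84.0/22
Subnets: 91.202.80.0/22, 91.202.84.0/22


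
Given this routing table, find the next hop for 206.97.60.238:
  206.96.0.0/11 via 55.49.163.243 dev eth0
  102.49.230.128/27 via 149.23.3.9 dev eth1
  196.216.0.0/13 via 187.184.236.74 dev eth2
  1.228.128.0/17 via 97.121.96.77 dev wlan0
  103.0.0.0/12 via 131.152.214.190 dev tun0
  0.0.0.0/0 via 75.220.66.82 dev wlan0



Longest prefix match for 206.97.60.238:
  /11 206.96.0.0: MATCH
  /27 102.49.230.128: no
  /13 196.216.0.0: no
  /17 1.228.128.0: no
  /12 103.0.0.0: no
  /0 0.0.0.0: MATCH
Selected: next-hop 55.49.163.243 via eth0 (matched /11)


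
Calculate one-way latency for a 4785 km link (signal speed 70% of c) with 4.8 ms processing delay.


Speed = 0.7 * 3e5 km/s = 210000 km/s
Propagation delay = 4785 / 210000 = 0.0228 s = 22.7857 ms
Processing delay = 4.8 ms
Total one-way latency = 27.5857 ms


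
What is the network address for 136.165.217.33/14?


IP:   10001000.10100101.11011001.00100001
Mask: 11111111.11111100.00000000.00000000
AND operation:
Net:  10001000.10100100.00000000.00000000
Network: 136.164.0.0/14


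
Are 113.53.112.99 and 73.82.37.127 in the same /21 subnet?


Mask: 255.255.248.0
113.53.112.99 AND mask = 113.53.112.0
73.82.37.127 AND mask = 73.82.32.0
No, different subnets (113.53.112.0 vs 73.82.32.0)


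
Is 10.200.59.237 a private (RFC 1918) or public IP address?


RFC 1918 private ranges:
  10.0.0.0/8 (10.0.0.0 - 10.255.255.255)
  172.16.0.0/12 (172.16.0.0 - 172.31.255.255)
  192.168.0.0/16 (192.168.0.0 - 192.168.255.255)
Private (in 10.0.0.0/8)


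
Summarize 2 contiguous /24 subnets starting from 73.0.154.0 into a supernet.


Original prefix: /24
Number of subnets: 2 = 2^1
New prefix = 24 - 1 = 23
Supernet: 73.0.154.0/23


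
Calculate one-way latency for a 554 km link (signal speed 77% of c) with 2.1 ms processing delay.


Speed = 0.77 * 3e5 km/s = 231000 km/s
Propagation delay = 554 / 231000 = 0.0024 s = 2.3983 ms
Processing delay = 2.1 ms
Total one-way latency = 4.4983 ms


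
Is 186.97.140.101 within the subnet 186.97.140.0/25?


Subnet network: 186.97.140.0
Test IP AND mask: 186.97.140.0
Yes, 186.97.140.101 is in 186.97.140.0/25


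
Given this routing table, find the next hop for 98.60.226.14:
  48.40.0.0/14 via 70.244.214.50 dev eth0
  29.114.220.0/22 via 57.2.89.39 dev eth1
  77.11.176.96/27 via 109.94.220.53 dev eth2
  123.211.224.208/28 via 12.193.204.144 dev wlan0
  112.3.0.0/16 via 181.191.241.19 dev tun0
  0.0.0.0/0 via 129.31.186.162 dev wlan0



Longest prefix match for 98.60.226.14:
  /14 48.40.0.0: no
  /22 29.114.220.0: no
  /27 77.11.176.96: no
  /28 123.211.224.208: no
  /16 112.3.0.0: no
  /0 0.0.0.0: MATCH
Selected: next-hop 129.31.186.162 via wlan0 (matched /0)


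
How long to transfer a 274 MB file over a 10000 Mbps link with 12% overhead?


Effective throughput = 10000 * (1 - 12/100) = 8800 Mbps
File size in Mb = 274 * 8 = 2192 Mb
Time = 2192 / 8800
Time = 0.2491 seconds


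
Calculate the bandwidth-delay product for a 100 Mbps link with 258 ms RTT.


BDP = bandwidth * RTT
= 100 Mbps * 258 ms
= 100 * 1e6 * 258 / 1000 bits
= 25800000 bits
= 3225000 bytes
= 3149.4141 KB
BDP = 25800000 bits (3225000 bytes)


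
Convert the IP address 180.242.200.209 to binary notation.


180 = 10110100
242 = 11110010
200 = 11001000
209 = 11010001
Binary: 10110100.11110010.11001000.11010001


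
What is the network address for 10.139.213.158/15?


IP:   00001010.10001011.11010101.10011110
Mask: 11111111.11111110.00000000.00000000
AND operation:
Net:  00001010.10001010.00000000.00000000
Network: 10.138.0.0/15


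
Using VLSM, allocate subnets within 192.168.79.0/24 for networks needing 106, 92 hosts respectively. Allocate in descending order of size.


106 hosts -> /25 (126 usable): 192.168.79.0/25
92 hosts -> /25 (126 usable): 192.168.79.128/25
Allocation: 192.168.79.0/25 (106 hosts, 126 usable); 192.168.79.128/25 (92 hosts, 126 usable)


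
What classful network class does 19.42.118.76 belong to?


First octet: 19
Binary: 00010011
0xxxxxxx -> Class A (1-126)
Class A, default mask 255.0.0.0 (/8)


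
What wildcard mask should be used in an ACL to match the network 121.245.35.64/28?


Subnet mask: 255.255.255.240
Wildcard = 255.255.255.255 - subnet mask
255 - 255 = 0
255 - 255 = 0
255 - 255 = 0
255 - 240 = 15
Wildcard: 0.0.0.15


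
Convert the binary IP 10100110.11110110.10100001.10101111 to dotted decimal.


10100110 = 166
11110110 = 246
10100001 = 161
10101111 = 175
IP: 166.246.161.175


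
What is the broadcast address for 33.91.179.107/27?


Network: 33.91.179.96/27
Host bits = 5
Set all host bits to 1:
Broadcast: 33.91.179.127


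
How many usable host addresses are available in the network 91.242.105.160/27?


Host bits = 32 - 27 = 5
Total addresses = 2^5 = 32
Usable = total - 2 (network and broadcast)
Usable hosts: 30


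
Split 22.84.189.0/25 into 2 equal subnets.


New prefix = 25 + 1 = 26
Each subnet has 64 addresses
  22.84.189.0/26
  22.84.189.64/26
Subnets: 22.84.189.0/26, 22.84.189.64/26


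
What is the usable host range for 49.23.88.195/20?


Network: 49.23.80.0
Broadcast: 49.23.95.255
First usable = network + 1
Last usable = broadcast - 1
Range: 49.23.80.1 to 49.23.95.254


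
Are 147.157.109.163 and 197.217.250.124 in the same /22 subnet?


Mask: 255.255.252.0
147.157.109.163 AND mask = 147.157.108.0
197.217.250.124 AND mask = 197.217.248.0
No, different subnets (147.157.108.0 vs 197.217.248.0)


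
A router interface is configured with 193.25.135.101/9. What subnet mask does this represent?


/9 means 9 network bits, 23 host bits
Binary: 11111111100000000000000000000000
Mask: 255.128.0.0


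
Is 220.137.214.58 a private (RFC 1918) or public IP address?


RFC 1918 private ranges:
  10.0.0.0/8 (10.0.0.0 - 10.255.255.255)
  172.16.0.0/12 (172.16.0.0 - 172.31.255.255)
  192.168.0.0/16 (192.168.0.0 - 192.168.255.255)
Public (not in any RFC 1918 range)


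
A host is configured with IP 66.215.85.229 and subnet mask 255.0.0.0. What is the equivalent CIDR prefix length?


Binary: 11111111.00000000.00000000.00000000
Count leading 1s
Prefix: /8


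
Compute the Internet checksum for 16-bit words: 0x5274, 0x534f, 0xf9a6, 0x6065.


Sum all words (with carry folding):
+ 0x5274 = 0x5274
+ 0x534f = 0xa5c3
+ 0xf9a6 = 0x9f6a
+ 0x6065 = 0xffcf
One's complement: ~0xffcf
Checksum = 0x0030


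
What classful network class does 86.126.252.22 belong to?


First octet: 86
Binary: 01010110
0xxxxxxx -> Class A (1-126)
Class A, default mask 255.0.0.0 (/8)


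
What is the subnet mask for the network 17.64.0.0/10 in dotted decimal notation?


/10 means 10 network bits, 22 host bits
Binary: 11111111110000000000000000000000
Mask: 255.192.0.0


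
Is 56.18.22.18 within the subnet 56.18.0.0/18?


Subnet network: 56.18.0.0
Test IP AND mask: 56.18.0.0
Yes, 56.18.22.18 is in 56.18.0.0/18


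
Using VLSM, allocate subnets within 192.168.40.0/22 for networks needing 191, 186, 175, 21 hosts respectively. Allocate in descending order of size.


191 hosts -> /24 (254 usable): 192.168.40.0/24
186 hosts -> /24 (254 usable): 192.168.41.0/24
175 hosts -> /24 (254 usable): 192.168.42.0/24
21 hosts -> /27 (30 usable): 192.168.43.0/27
Allocation: 192.168.40.0/24 (191 hosts, 254 usable); 192.168.41.0/24 (186 hosts, 254 usable); 192.168.42.0/24 (175 hosts, 254 usable); 192.168.43.0/27 (21 hosts, 30 usable)


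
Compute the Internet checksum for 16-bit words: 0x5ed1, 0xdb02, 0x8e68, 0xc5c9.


Sum all words (with carry folding):
+ 0x5ed1 = 0x5ed1
+ 0xdb02 = 0x39d4
+ 0x8e68 = 0xc83c
+ 0xc5c9 = 0x8e06
One's complement: ~0x8e06
Checksum = 0x71f9


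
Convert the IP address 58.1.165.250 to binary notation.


58 = 00111010
1 = 00000001
165 = 10100101
250 = 11111010
Binary: 00111010.00000001.10100101.11111010


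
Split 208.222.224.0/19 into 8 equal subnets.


New prefix = 19 + 3 = 22
Each subnet has 1024 addresses
  208.222.224.0/22
  208.222.228.0/22
  208.222.232.0/22
  208.222.236.0/22
  208.222.240.0/22
  208.222.244.0/22
  208.222.248.0/22
  208.222.252.0/22
Subnets: 208.222.224.0/22, 208.222.228.0/22, 208.222.232.0/22, 208.222.236.0/22, 208.222.240.0/22, 208.222.244.0/22, 208.222.248.0/22, 208.222.252.0/22


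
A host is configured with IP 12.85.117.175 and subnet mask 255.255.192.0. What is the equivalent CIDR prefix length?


Binary: 11111111.11111111.11000000.00000000
Count leading 1s
Prefix: /18


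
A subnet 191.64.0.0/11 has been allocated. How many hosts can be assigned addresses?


Host bits = 32 - 11 = 21
Total addresses = 2^21 = 2097152
Usable = total - 2 (network and broadcast)
Usable hosts: 2097150


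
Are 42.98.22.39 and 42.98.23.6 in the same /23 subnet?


Mask: 255.255.254.0
42.98.22.39 AND mask = 42.98.22.0
42.98.23.6 AND mask = 42.98.22.0
Yes, same subnet (42.98.22.0)


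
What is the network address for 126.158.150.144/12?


IP:   01111110.10011110.10010110.10010000
Mask: 11111111.11110000.00000000.00000000
AND operation:
Net:  01111110.10010000.00000000.00000000
Network: 126.144.0.0/12


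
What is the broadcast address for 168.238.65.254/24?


Network: 168.238.65.0/24
Host bits = 8
Set all host bits to 1:
Broadcast: 168.238.65.255


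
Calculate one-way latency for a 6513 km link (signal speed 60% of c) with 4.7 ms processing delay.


Speed = 0.6 * 3e5 km/s = 180000 km/s
Propagation delay = 6513 / 180000 = 0.0362 s = 36.1833 ms
Processing delay = 4.7 ms
Total one-way latency = 40.8833 ms


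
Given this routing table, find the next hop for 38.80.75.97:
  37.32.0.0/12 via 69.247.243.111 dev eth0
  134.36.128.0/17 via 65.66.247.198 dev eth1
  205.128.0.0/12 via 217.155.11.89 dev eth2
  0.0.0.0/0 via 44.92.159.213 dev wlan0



Longest prefix match for 38.80.75.97:
  /12 37.32.0.0: no
  /17 134.36.128.0: no
  /12 205.128.0.0: no
  /0 0.0.0.0: MATCH
Selected: next-hop 44.92.159.213 via wlan0 (matched /0)


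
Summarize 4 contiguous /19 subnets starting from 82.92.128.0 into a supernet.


Original prefix: /19
Number of subnets: 4 = 2^2
New prefix = 19 - 2 = 17
Supernet: 82.92.128.0/17


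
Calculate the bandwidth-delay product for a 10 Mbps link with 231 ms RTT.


BDP = bandwidth * RTT
= 10 Mbps * 231 ms
= 10 * 1e6 * 231 / 1000 bits
= 2310000 bits
= 288750 bytes
= 281.9824 KB
BDP = 2310000 bits (288750 bytes)


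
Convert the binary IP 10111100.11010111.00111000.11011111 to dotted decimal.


10111100 = 188
11010111 = 215
00111000 = 56
11011111 = 223
IP: 188.215.56.223


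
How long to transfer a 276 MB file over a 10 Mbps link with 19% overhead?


Effective throughput = 10 * (1 - 19/100) = 8.1 Mbps
File size in Mb = 276 * 8 = 2208 Mb
Time = 2208 / 8.1
Time = 272.5926 seconds


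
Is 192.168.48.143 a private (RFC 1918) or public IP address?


RFC 1918 private ranges:
  10.0.0.0/8 (10.0.0.0 - 10.255.255.255)
  172.16.0.0/12 (172.16.0.0 - 172.31.255.255)
  192.168.0.0/16 (192.168.0.0 - 192.168.255.255)
Private (in 192.168.0.0/16)


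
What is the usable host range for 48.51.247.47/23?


Network: 48.51.246.0
Broadcast: 48.51.247.255
First usable = network + 1
Last usable = broadcast - 1
Range: 48.51.246.1 to 48.51.247.254


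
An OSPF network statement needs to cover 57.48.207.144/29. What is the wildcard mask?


Subnet mask: 255.255.255.248
Wildcard = 255.255.255.255 - subnet mask
255 - 255 = 0
255 - 255 = 0
255 - 255 = 0
255 - 248 = 7
Wildcard: 0.0.0.7


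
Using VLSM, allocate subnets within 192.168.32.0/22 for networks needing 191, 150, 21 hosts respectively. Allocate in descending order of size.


191 hosts -> /24 (254 usable): 192.168.32.0/24
150 hosts -> /24 (254 usable): 192.168.33.0/24
21 hosts -> /27 (30 usable): 192.168.34.0/27
Allocation: 192.168.32.0/24 (191 hosts, 254 usable); 192.168.33.0/24 (150 hosts, 254 usable); 192.168.34.0/27 (21 hosts, 30 usable)


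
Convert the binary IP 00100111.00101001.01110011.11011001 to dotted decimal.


00100111 = 39
00101001 = 41
01110011 = 115
11011001 = 217
IP: 39.41.115.217


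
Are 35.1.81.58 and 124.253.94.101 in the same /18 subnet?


Mask: 255.255.192.0
35.1.81.58 AND mask = 35.1.64.0
124.253.94.101 AND mask = 124.253.64.0
No, different subnets (35.1.64.0 vs 124.253.64.0)


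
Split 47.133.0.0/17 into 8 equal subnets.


New prefix = 17 + 3 = 20
Each subnet has 4096 addresses
  47.133.0.0/20
  47.133.16.0/20
  47.133.32.0/20
  47.133.48.0/20
  47.133.64.0/20
  47.133.80.0/20
  47.133.96.0/20
  47.133.112.0/20
Subnets: 47.133.0.0/20, 47.133.16.0/20, 47.133.32.0/20, 47.133.48.0/20, 47.133.64.0/20, 47.133.80.0/20, 47.133.96.0/20, 47.133.112.0/20


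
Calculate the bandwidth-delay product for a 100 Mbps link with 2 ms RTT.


BDP = bandwidth * RTT
= 100 Mbps * 2 ms
= 100 * 1e6 * 2 / 1000 bits
= 200000 bits
= 25000 bytes
= 24.4141 KB
BDP = 200000 bits (25000 bytes)


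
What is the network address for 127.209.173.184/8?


IP:   01111111.11010001.10101101.10111000
Mask: 11111111.00000000.00000000.00000000
AND operation:
Net:  01111111.00000000.00000000.00000000
Network: 127.0.0.0/8


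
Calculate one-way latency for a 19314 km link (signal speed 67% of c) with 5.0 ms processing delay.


Speed = 0.67 * 3e5 km/s = 201000 km/s
Propagation delay = 19314 / 201000 = 0.0961 s = 96.0896 ms
Processing delay = 5.0 ms
Total one-way latency = 101.0896 ms


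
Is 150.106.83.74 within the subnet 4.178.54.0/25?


Subnet network: 4.178.54.0
Test IP AND mask: 150.106.83.0
No, 150.106.83.74 is not in 4.178.54.0/25


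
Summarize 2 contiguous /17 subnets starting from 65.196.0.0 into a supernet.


Original prefix: /17
Number of subnets: 2 = 2^1
New prefix = 17 - 1 = 16
Supernet: 65.196.0.0/16


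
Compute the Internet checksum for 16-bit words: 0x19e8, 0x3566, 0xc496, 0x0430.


Sum all words (with carry folding):
+ 0x19e8 = 0x19e8
+ 0x3566 = 0x4f4e
+ 0xc496 = 0x13e5
+ 0x0430 = 0x1815
One's complement: ~0x1815
Checksum = 0xe7ea


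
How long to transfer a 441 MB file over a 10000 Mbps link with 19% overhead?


Effective throughput = 10000 * (1 - 19/100) = 8100.0 Mbps
File size in Mb = 441 * 8 = 3528 Mb
Time = 3528 / 8100.0
Time = 0.4356 seconds


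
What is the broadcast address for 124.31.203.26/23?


Network: 124.31.202.0/23
Host bits = 9
Set all host bits to 1:
Broadcast: 124.31.203.255


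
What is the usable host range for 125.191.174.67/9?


Network: 125.128.0.0
Broadcast: 125.255.255.255
First usable = network + 1
Last usable = broadcast - 1
Range: 125.128.0.1 to 125.255.255.254


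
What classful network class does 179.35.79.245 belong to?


First octet: 179
Binary: 10110011
10xxxxxx -> Class B (128-191)
Class B, default mask 255.255.0.0 (/16)


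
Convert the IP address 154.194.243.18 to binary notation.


154 = 10011010
194 = 11000010
243 = 11110011
18 = 00010010
Binary: 10011010.11000010.11110011.00010010


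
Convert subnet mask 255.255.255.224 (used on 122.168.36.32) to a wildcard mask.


Subnet mask: 255.255.255.224
Wildcard = 255.255.255.255 - subnet mask
255 - 255 = 0
255 - 255 = 0
255 - 255 = 0
255 - 224 = 31
Wildcard: 0.0.0.31


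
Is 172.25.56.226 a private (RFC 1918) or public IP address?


RFC 1918 private ranges:
  10.0.0.0/8 (10.0.0.0 - 10.255.255.255)
  172.16.0.0/12 (172.16.0.0 - 172.31.255.255)
  192.168.0.0/16 (192.168.0.0 - 192.168.255.255)
Private (in 172.16.0.0/12)


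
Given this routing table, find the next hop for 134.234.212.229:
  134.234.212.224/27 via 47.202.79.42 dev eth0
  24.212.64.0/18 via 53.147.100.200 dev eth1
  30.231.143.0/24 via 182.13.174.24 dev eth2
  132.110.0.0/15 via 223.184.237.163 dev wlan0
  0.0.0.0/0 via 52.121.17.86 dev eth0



Longest prefix match for 134.234.212.229:
  /27 134.234.212.224: MATCH
  /18 24.212.64.0: no
  /24 30.231.143.0: no
  /15 132.110.0.0: no
  /0 0.0.0.0: MATCH
Selected: next-hop 47.202.79.42 via eth0 (matched /27)


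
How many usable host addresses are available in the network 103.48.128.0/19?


Host bits = 32 - 19 = 13
Total addresses = 2^13 = 8192
Usable = total - 2 (network and broadcast)
Usable hosts: 8190


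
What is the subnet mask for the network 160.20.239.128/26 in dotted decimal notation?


/26 means 26 network bits, 6 host bits
Binary: 11111111111111111111111111000000
Mask: 255.255.255.192


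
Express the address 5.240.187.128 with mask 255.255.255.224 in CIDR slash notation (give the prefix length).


Binary: 11111111.11111111.11111111.11100000
Count leading 1s
Prefix: /27


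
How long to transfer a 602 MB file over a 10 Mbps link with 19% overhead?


Effective throughput = 10 * (1 - 19/100) = 8.1 Mbps
File size in Mb = 602 * 8 = 4816 Mb
Time = 4816 / 8.1
Time = 594.5679 seconds


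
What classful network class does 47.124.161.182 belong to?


First octet: 47
Binary: 00101111
0xxxxxxx -> Class A (1-126)
Class A, default mask 255.0.0.0 (/8)


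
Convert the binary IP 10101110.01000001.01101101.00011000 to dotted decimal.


10101110 = 174
01000001 = 65
01101101 = 109
00011000 = 24
IP: 174.65.109.24


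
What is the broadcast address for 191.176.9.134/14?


Network: 191.176.0.0/14
Host bits = 18
Set all host bits to 1:
Broadcast: 191.179.255.255


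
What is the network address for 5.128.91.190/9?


IP:   00000101.10000000.01011011.10111110
Mask: 11111111.10000000.00000000.00000000
AND operation:
Net:  00000101.10000000.00000000.00000000
Network: 5.128.0.0/9


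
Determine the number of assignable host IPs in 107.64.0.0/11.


Host bits = 32 - 11 = 21
Total addresses = 2^21 = 2097152
Usable = total - 2 (network and broadcast)
Usable hosts: 2097150


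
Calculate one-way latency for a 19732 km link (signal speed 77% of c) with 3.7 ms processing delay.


Speed = 0.77 * 3e5 km/s = 231000 km/s
Propagation delay = 19732 / 231000 = 0.0854 s = 85.4199 ms
Processing delay = 3.7 ms
Total one-way latency = 89.1199 ms


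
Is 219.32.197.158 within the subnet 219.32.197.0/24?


Subnet network: 219.32.197.0
Test IP AND mask: 219.32.197.0
Yes, 219.32.197.158 is in 219.32.197.0/24


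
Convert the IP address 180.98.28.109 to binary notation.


180 = 10110100
98 = 01100010
28 = 00011100
109 = 01101101
Binary: 10110100.01100010.00011100.01101101


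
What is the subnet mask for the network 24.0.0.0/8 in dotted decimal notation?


/8 means 8 network bits, 24 host bits
Binary: 11111111000000000000000000000000
Mask: 255.0.0.0


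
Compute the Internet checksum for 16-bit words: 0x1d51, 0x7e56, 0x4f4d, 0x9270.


Sum all words (with carry folding):
+ 0x1d51 = 0x1d51
+ 0x7e56 = 0x9ba7
+ 0x4f4d = 0xeaf4
+ 0x9270 = 0x7d65
One's complement: ~0x7d65
Checksum = 0x829a


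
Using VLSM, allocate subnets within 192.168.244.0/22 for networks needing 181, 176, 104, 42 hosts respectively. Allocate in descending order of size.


181 hosts -> /24 (254 usable): 192.168.244.0/24
176 hosts -> /24 (254 usable): 192.168.245.0/24
104 hosts -> /25 (126 usable): 192.168.246.0/25
42 hosts -> /26 (62 usable): 192.168.246.128/26
Allocation: 192.168.244.0/24 (181 hosts, 254 usable); 192.168.245.0/24 (176 hosts, 254 usable); 192.168.246.0/25 (104 hosts, 126 usable); 192.168.246.128/26 (42 hosts, 62 usable)


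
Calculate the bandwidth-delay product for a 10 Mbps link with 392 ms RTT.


BDP = bandwidth * RTT
= 10 Mbps * 392 ms
= 10 * 1e6 * 392 / 1000 bits
= 3920000 bits
= 490000 bytes
= 478.5156 KB
BDP = 3920000 bits (490000 bytes)


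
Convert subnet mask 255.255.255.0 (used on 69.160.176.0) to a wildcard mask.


Subnet mask: 255.255.255.0
Wildcard = 255.255.255.255 - subnet mask
255 - 255 = 0
255 - 255 = 0
255 - 255 = 0
255 - 0 = 255
Wildcard: 0.0.0.255


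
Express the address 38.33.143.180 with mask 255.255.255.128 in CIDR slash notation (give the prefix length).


Binary: 11111111.11111111.11111111.10000000
Count leading 1s
Prefix: /25


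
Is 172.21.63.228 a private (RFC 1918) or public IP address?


RFC 1918 private ranges:
  10.0.0.0/8 (10.0.0.0 - 10.255.255.255)
  172.16.0.0/12 (172.16.0.0 - 172.31.255.255)
  192.168.0.0/16 (192.168.0.0 - 192.168.255.255)
Private (in 172.16.0.0/12)


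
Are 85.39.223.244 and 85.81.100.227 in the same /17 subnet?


Mask: 255.255.128.0
85.39.223.244 AND mask = 85.39.128.0
85.81.100.227 AND mask = 85.81.0.0
No, different subnets (85.39.128.0 vs 85.81.0.0)


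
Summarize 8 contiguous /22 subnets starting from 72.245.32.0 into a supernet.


Original prefix: /22
Number of subnets: 8 = 2^3
New prefix = 22 - 3 = 19
Supernet: 72.245.32.0/19


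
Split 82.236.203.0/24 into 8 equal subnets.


New prefix = 24 + 3 = 27
Each subnet has 32 addresses
  82.236.203.0/27
  82.236.203.32/27
  82.236.203.64/27
  82.236.203.96/27
  82.236.203.128/27
  82.236.203.160/27
  82.236.203.192/27
  82.236.203.224/27
Subnets: 82.236.203.0/27, 82.236.203.32/27, 82.236.203.64/27, 82.236.203.96/27, 82.236.203.128/27, 82.236.203.160/27, 82.236.203.192/27, 82.236.203.224/27


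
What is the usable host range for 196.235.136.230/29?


Network: 196.235.136.224
Broadcast: 196.235.136.231
First usable = network + 1
Last usable = broadcast - 1
Range: 196.235.136.225 to 196.235.136.230


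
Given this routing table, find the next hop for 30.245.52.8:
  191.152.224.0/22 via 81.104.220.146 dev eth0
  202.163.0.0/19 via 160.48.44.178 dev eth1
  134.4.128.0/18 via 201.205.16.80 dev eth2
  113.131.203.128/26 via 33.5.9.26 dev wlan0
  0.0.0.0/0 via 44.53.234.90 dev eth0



Longest prefix match for 30.245.52.8:
  /22 191.152.224.0: no
  /19 202.163.0.0: no
  /18 134.4.128.0: no
  /26 113.131.203.128: no
  /0 0.0.0.0: MATCH
Selected: next-hop 44.53.234.90 via eth0 (matched /0)


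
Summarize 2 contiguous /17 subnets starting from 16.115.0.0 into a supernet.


Original prefix: /17
Number of subnets: 2 = 2^1
New prefix = 17 - 1 = 16
Supernet: 16.115.0.0/16


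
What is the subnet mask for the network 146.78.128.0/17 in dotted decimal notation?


/17 means 17 network bits, 15 host bits
Binary: 11111111111111111000000000000000
Mask: 255.255.128.0


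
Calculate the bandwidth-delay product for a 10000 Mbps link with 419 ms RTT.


BDP = bandwidth * RTT
= 10000 Mbps * 419 ms
= 10000 * 1e6 * 419 / 1000 bits
= 4190000000 bits
= 523750000 bytes
= 511474.6094 KB
BDP = 4190000000 bits (523750000 bytes)


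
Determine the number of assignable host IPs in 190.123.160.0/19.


Host bits = 32 - 19 = 13
Total addresses = 2^13 = 8192
Usable = total - 2 (network and broadcast)
Usable hosts: 8190


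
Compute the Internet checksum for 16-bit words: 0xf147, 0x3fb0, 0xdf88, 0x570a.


Sum all words (with carry folding):
+ 0xf147 = 0xf147
+ 0x3fb0 = 0x30f8
+ 0xdf88 = 0x1081
+ 0x570a = 0x678b
One's complement: ~0x678b
Checksum = 0x9874


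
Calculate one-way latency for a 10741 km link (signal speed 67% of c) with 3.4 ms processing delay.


Speed = 0.67 * 3e5 km/s = 201000 km/s
Propagation delay = 10741 / 201000 = 0.0534 s = 53.4378 ms
Processing delay = 3.4 ms
Total one-way latency = 56.8378 ms


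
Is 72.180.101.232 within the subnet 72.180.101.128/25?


Subnet network: 72.180.101.128
Test IP AND mask: 72.180.101.128
Yes, 72.180.101.232 is in 72.180.101.128/25


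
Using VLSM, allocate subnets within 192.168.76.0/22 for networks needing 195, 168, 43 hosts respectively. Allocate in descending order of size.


195 hosts -> /24 (254 usable): 192.168.76.0/24
168 hosts -> /24 (254 usable): 192.168.77.0/24
43 hosts -> /26 (62 usable): 192.168.78.0/26
Allocation: 192.168.76.0/24 (195 hosts, 254 usable); 192.168.77.0/24 (168 hosts, 254 usable); 192.168.78.0/26 (43 hosts, 62 usable)


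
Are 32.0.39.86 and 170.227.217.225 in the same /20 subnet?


Mask: 255.255.240.0
32.0.39.86 AND mask = 32.0.32.0
170.227.217.225 AND mask = 170.227.208.0
No, different subnets (32.0.32.0 vs 170.227.208.0)


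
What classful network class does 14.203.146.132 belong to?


First octet: 14
Binary: 00001110
0xxxxxxx -> Class A (1-126)
Class A, default mask 255.0.0.0 (/8)


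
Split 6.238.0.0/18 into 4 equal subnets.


New prefix = 18 + 2 = 20
Each subnet has 4096 addresses
  6.238.0.0/20
  6.238.16.0/20
  6.238.32.0/20
  6.238.48.0/20
Subnets: 6.238.0.0/20, 6.238.16.0/20, 6.238.32.0/20, 6.238.48.0/20


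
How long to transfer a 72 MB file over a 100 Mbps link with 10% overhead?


Effective throughput = 100 * (1 - 10/100) = 90 Mbps
File size in Mb = 72 * 8 = 576 Mb
Time = 576 / 90
Time = 6.4 seconds


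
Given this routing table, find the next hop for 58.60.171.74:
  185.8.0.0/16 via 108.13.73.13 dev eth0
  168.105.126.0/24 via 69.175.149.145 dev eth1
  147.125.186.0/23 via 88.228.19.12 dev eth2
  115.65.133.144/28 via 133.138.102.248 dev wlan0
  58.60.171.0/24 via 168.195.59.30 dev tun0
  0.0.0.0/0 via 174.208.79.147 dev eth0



Longest prefix match for 58.60.171.74:
  /16 185.8.0.0: no
  /24 168.105.126.0: no
  /23 147.125.186.0: no
  /28 115.65.133.144: no
  /24 58.60.171.0: MATCH
  /0 0.0.0.0: MATCH
Selected: next-hop 168.195.59.30 via tun0 (matched /24)


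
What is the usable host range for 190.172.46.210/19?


Network: 190.172.32.0
Broadcast: 190.172.63.255
First usable = network + 1
Last usable = broadcast - 1
Range: 190.172.32.1 to 190.172.63.254


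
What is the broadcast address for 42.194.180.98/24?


Network: 42.194.180.0/24
Host bits = 8
Set all host bits to 1:
Broadcast: 42.194.180.255


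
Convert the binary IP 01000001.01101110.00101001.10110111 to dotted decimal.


01000001 = 65
01101110 = 110
00101001 = 41
10110111 = 183
IP: 65.110.41.183


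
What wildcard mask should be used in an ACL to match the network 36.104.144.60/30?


Subnet mask: 255.255.255.252
Wildcard = 255.255.255.255 - subnet mask
255 - 255 = 0
255 - 255 = 0
255 - 255 = 0
255 - 252 = 3
Wildcard: 0.0.0.3


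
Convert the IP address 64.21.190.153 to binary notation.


64 = 01000000
21 = 00010101
190 = 10111110
153 = 10011001
Binary: 01000000.00010101.10111110.10011001


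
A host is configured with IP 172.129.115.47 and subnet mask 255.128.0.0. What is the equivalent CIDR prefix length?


Binary: 11111111.10000000.00000000.00000000
Count leading 1s
Prefix: /9


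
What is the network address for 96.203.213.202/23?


IP:   01100000.11001011.11010101.11001010
Mask: 11111111.11111111.11111110.00000000
AND operation:
Net:  01100000.11001011.11010100.00000000
Network: 96.203.212.0/23


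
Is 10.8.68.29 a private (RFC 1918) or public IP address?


RFC 1918 private ranges:
  10.0.0.0/8 (10.0.0.0 - 10.255.255.255)
  172.16.0.0/12 (172.16.0.0 - 172.31.255.255)
  192.168.0.0/16 (192.168.0.0 - 192.168.255.255)
Private (in 10.0.0.0/8)


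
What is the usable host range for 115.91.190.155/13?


Network: 115.88.0.0
Broadcast: 115.95.255.255
First usable = network + 1
Last usable = broadcast - 1
Range: 115.88.0.1 to 115.95.255.254
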